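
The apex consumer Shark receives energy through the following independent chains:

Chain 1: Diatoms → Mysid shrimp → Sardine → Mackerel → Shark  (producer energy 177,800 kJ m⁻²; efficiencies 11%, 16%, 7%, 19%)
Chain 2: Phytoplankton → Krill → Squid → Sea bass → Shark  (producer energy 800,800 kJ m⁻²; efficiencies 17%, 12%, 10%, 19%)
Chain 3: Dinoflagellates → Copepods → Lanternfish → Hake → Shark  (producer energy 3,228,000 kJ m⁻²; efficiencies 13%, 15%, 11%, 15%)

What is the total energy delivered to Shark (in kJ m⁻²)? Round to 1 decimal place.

Chain 1: 177800 × 0.11 × 0.16 × 0.07 × 0.19 = 41.619424 kJ m⁻²
Chain 2: 800800 × 0.17 × 0.12 × 0.1 × 0.19 = 310.39008 kJ m⁻²
Chain 3: 3228000 × 0.13 × 0.15 × 0.11 × 0.15 = 1038.609 kJ m⁻²
Total at Shark: 41.619424 + 310.39008 + 1038.609 = 1390.618504 kJ m⁻²

1390.6 kJ m⁻²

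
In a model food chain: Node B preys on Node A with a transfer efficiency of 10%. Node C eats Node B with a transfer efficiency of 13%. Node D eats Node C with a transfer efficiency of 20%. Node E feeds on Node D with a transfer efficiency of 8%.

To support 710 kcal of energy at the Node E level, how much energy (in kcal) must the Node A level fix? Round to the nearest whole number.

3413462 kcal

Cumulative transfer efficiency: 0.1 × 0.13 × 0.2 × 0.08 = 0.000208
Node A energy = 710 / 0.000208 = 3413462 kcal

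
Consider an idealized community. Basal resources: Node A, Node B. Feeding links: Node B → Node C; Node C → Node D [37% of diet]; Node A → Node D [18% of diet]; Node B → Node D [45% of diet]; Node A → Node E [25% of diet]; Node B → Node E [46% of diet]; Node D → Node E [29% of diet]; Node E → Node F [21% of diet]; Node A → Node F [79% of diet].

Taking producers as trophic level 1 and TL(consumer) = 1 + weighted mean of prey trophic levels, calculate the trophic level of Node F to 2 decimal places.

Node C: 1 + 1 = 2
Node D: 1 + (0.37×2 + 0.18×1 + 0.45×1) = 2.37
Node E: 1 + (0.25×1 + 0.46×1 + 0.29×2.37) = 2.3973
Node F: 1 + (0.21×2.3973 + 0.79×1) = 2.293433

2.29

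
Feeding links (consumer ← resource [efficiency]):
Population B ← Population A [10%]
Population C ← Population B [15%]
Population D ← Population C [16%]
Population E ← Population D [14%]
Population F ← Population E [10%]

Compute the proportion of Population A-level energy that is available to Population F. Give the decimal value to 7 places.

Product of link efficiencies: 0.1 × 0.15 × 0.16 × 0.14 × 0.1 = 0.0000336

0.0000336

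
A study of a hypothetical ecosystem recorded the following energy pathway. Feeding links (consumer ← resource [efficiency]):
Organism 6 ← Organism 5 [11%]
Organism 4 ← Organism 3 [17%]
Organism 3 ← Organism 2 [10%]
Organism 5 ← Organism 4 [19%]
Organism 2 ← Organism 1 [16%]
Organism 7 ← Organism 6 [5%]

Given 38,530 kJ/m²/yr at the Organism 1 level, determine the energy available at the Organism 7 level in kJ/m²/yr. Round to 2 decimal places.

Organism 2: 38530 × 0.16 = 6164.8 kJ/m²/yr
Organism 3: 6164.8 × 0.1 = 616.48 kJ/m²/yr
Organism 4: 616.48 × 0.17 = 104.8016 kJ/m²/yr
Organism 5: 104.8016 × 0.19 = 19.912304 kJ/m²/yr
Organism 6: 19.912304 × 0.11 = 2.19035344 kJ/m²/yr
Organism 7: 2.19035344 × 0.05 = 0.109517672 kJ/m²/yr

0.11 kJ/m²/yr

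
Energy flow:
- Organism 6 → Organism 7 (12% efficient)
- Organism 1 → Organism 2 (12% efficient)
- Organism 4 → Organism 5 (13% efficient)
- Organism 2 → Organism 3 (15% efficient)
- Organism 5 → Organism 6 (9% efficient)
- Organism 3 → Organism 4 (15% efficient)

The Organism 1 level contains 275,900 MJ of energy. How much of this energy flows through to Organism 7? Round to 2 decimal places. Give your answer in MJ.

1.05 MJ

Organism 2: 275900 × 0.12 = 33108 MJ
Organism 3: 33108 × 0.15 = 4966.2 MJ
Organism 4: 4966.2 × 0.15 = 744.93 MJ
Organism 5: 744.93 × 0.13 = 96.8409 MJ
Organism 6: 96.8409 × 0.09 = 8.715681 MJ
Organism 7: 8.715681 × 0.12 = 1.04588172 MJ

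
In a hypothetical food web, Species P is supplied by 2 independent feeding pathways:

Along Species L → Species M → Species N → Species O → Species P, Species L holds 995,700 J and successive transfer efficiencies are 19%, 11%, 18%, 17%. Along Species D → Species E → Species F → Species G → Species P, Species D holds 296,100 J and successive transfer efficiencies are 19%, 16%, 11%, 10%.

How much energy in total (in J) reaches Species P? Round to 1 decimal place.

Via Species L: 995700 × 0.19 × 0.11 × 0.18 × 0.17 = 636.789978 J
Via Species D: 296100 × 0.19 × 0.16 × 0.11 × 0.1 = 99.01584 J
Total at Species P: 636.789978 + 99.01584 = 735.805818 J

735.8 J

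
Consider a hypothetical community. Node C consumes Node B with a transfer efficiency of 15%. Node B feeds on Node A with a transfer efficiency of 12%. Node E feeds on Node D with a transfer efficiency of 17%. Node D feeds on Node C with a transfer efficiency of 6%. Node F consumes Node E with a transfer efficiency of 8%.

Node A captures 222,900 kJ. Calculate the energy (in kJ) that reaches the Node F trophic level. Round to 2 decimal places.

3.27 kJ

Node B: 222900 × 0.12 = 26748 kJ
Node C: 26748 × 0.15 = 4012.2 kJ
Node D: 4012.2 × 0.06 = 240.732 kJ
Node E: 240.732 × 0.17 = 40.92444 kJ
Node F: 40.92444 × 0.08 = 3.2739552 kJ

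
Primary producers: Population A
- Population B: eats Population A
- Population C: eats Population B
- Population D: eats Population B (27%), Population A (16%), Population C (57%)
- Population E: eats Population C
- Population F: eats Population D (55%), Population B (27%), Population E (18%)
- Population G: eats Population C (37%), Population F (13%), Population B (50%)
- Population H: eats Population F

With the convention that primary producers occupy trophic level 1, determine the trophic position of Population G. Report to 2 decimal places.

Population B: 1 + 1 = 2
Population C: 1 + 2 = 3
Population D: 1 + (0.27×2 + 0.16×1 + 0.57×3) = 3.41
Population E: 1 + 3 = 4
Population F: 1 + (0.55×3.41 + 0.27×2 + 0.18×4) = 4.1355
Population G: 1 + (0.37×3 + 0.13×4.1355 + 0.5×2) = 3.647615
Population H: 1 + 4.1355 = 5.1355

3.65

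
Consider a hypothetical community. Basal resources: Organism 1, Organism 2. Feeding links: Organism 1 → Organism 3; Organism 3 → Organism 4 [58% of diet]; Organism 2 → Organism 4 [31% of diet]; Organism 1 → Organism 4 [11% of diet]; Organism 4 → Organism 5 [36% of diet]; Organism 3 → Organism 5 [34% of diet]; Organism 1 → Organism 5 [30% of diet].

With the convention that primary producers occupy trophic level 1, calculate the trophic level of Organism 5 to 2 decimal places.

2.91

Organism 3: 1 + 1 = 2
Organism 4: 1 + (0.58×2 + 0.31×1 + 0.11×1) = 2.58
Organism 5: 1 + (0.36×2.58 + 0.34×2 + 0.3×1) = 2.9088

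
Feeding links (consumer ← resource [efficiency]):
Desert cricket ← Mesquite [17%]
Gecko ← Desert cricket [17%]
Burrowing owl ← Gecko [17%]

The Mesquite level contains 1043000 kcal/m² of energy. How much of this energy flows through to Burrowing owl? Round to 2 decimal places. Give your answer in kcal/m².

5124.26 kcal/m²

Desert cricket: 1043000 × 0.17 = 177310 kcal/m²
Gecko: 177310 × 0.17 = 30142.7 kcal/m²
Burrowing owl: 30142.7 × 0.17 = 5124.259 kcal/m²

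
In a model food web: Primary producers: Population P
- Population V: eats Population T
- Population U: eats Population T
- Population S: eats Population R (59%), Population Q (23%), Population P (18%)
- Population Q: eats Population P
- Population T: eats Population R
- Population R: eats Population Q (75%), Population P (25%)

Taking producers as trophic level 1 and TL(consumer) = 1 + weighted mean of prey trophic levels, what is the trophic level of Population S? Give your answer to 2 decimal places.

Population Q: 1 + 1 = 2
Population R: 1 + (0.75×2 + 0.25×1) = 2.75
Population S: 1 + (0.59×2.75 + 0.23×2 + 0.18×1) = 3.2625
Population T: 1 + 2.75 = 3.75
Population U: 1 + 3.75 = 4.75
Population V: 1 + 3.75 = 4.75

3.26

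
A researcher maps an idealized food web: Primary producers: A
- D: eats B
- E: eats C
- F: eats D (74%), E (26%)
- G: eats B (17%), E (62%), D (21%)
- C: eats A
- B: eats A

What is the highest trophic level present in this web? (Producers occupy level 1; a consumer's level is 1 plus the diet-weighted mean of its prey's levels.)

B: 1 + 1 = 2
C: 1 + 1 = 2
D: 1 + 2 = 3
E: 1 + 2 = 3
F: 1 + (0.74×3 + 0.26×3) = 4
G: 1 + (0.17×2 + 0.62×3 + 0.21×3) = 3.83

4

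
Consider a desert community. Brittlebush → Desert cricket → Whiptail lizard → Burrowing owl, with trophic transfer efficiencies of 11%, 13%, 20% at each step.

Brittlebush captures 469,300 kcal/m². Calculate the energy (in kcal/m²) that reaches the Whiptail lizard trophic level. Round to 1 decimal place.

6711.0 kcal/m²

Desert cricket: 469300 × 0.11 = 51623 kcal/m²
Whiptail lizard: 51623 × 0.13 = 6710.99 kcal/m²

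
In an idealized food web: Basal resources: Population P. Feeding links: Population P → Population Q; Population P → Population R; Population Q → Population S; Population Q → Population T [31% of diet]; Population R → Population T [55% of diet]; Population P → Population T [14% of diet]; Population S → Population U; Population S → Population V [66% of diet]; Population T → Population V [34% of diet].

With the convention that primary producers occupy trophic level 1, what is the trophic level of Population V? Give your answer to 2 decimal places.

3.95

Population Q: 1 + 1 = 2
Population R: 1 + 1 = 2
Population S: 1 + 2 = 3
Population T: 1 + (0.31×2 + 0.55×2 + 0.14×1) = 2.86
Population U: 1 + 3 = 4
Population V: 1 + (0.66×3 + 0.34×2.86) = 3.9524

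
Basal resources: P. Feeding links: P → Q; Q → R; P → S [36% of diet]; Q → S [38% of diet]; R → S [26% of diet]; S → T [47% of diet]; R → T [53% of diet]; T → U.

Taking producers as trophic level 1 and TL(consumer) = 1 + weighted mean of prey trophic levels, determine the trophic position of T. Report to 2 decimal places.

3.95

Q: 1 + 1 = 2
R: 1 + 2 = 3
S: 1 + (0.36×1 + 0.38×2 + 0.26×3) = 2.9
T: 1 + (0.47×2.9 + 0.53×3) = 3.953
U: 1 + 3.953 = 4.953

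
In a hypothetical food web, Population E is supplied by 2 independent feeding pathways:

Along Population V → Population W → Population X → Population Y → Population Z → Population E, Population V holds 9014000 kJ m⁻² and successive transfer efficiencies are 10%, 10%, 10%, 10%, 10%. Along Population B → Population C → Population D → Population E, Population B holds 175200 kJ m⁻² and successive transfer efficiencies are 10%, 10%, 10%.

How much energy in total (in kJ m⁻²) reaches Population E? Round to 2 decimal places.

265.34 kJ m⁻²

Via Population V: 9014000 × 0.1 × 0.1 × 0.1 × 0.1 × 0.1 = 90.14 kJ m⁻²
Via Population B: 175200 × 0.1 × 0.1 × 0.1 = 175.2 kJ m⁻²
Total at Population E: 90.14 + 175.2 = 265.34 kJ m⁻²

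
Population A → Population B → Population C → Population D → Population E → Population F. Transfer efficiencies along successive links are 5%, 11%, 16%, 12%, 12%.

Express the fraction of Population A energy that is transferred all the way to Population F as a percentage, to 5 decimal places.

0.00127%

Product of link efficiencies: 0.05 × 0.11 × 0.16 × 0.12 × 0.12 = 0.000012672
As a percentage: 0.000012672 × 100 = 0.00127%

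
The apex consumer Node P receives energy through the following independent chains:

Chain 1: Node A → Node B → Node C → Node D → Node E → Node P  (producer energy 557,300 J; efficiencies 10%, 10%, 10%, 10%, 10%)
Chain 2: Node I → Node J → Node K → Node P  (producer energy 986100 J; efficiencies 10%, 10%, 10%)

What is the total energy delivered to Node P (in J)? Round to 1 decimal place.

991.7 J

Chain 1: 557300 × 0.1 × 0.1 × 0.1 × 0.1 × 0.1 = 5.573 J
Chain 2: 986100 × 0.1 × 0.1 × 0.1 = 986.1 J
Total at Node P: 5.573 + 986.1 = 991.673 J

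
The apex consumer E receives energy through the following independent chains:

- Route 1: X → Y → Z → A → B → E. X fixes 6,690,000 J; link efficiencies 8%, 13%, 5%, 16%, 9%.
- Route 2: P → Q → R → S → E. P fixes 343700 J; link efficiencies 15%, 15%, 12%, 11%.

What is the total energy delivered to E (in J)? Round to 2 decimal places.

152.17 J

Route 1: 6690000 × 0.08 × 0.13 × 0.05 × 0.16 × 0.09 = 50.09472 J
Route 2: 343700 × 0.15 × 0.15 × 0.12 × 0.11 = 102.0789 J
Total at E: 50.09472 + 102.0789 = 152.17362 J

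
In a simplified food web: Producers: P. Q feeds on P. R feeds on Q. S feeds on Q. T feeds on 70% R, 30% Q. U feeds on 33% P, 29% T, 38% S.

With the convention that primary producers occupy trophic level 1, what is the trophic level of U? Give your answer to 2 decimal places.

3.54

Q: 1 + 1 = 2
R: 1 + 2 = 3
S: 1 + 2 = 3
T: 1 + (0.7×3 + 0.3×2) = 3.7
U: 1 + (0.33×1 + 0.29×3.7 + 0.38×3) = 3.543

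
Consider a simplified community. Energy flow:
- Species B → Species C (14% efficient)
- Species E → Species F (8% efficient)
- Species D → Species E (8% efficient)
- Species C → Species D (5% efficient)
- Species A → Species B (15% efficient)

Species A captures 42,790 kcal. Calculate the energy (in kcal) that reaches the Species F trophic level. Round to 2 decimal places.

0.29 kcal

Species B: 42790 × 0.15 = 6418.5 kcal
Species C: 6418.5 × 0.14 = 898.59 kcal
Species D: 898.59 × 0.05 = 44.9295 kcal
Species E: 44.9295 × 0.08 = 3.59436 kcal
Species F: 3.59436 × 0.08 = 0.2875488 kcal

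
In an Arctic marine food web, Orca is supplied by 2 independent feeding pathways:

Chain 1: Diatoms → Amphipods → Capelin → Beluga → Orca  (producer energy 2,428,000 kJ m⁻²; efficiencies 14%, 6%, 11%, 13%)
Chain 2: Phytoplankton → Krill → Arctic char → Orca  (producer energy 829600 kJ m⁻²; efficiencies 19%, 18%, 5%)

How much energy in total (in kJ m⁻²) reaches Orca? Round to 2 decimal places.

1710.27 kJ m⁻²

Chain 1: 2428000 × 0.14 × 0.06 × 0.11 × 0.13 = 291.65136 kJ m⁻²
Chain 2: 829600 × 0.19 × 0.18 × 0.05 = 1418.616 kJ m⁻²
Total at Orca: 291.65136 + 1418.616 = 1710.26736 kJ m⁻²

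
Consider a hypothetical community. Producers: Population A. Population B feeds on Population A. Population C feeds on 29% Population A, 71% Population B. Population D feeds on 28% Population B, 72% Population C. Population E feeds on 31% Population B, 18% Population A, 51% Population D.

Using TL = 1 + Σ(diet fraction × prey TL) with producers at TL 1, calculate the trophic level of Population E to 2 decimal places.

Population B: 1 + 1 = 2
Population C: 1 + (0.29×1 + 0.71×2) = 2.71
Population D: 1 + (0.28×2 + 0.72×2.71) = 3.5112
Population E: 1 + (0.31×2 + 0.18×1 + 0.51×3.5112) = 3.590712

3.59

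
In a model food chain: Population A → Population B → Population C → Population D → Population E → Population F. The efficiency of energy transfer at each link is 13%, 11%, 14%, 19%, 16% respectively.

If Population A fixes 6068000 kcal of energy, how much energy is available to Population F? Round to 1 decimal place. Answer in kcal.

Population B: 6068000 × 0.13 = 788840 kcal
Population C: 788840 × 0.11 = 86772.4 kcal
Population D: 86772.4 × 0.14 = 12148.136 kcal
Population E: 12148.136 × 0.19 = 2308.14584 kcal
Population F: 2308.14584 × 0.16 = 369.3033344 kcal

369.3 kcal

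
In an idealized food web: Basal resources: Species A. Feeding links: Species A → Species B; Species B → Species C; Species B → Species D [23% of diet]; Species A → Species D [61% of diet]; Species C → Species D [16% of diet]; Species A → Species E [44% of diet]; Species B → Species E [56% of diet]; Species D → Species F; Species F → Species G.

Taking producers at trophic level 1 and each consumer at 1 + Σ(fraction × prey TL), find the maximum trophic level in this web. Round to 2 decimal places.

4.55

Species B: 1 + 1 = 2
Species C: 1 + 2 = 3
Species D: 1 + (0.23×2 + 0.61×1 + 0.16×3) = 2.55
Species E: 1 + (0.44×1 + 0.56×2) = 2.56
Species F: 1 + 2.55 = 3.55
Species G: 1 + 3.55 = 4.55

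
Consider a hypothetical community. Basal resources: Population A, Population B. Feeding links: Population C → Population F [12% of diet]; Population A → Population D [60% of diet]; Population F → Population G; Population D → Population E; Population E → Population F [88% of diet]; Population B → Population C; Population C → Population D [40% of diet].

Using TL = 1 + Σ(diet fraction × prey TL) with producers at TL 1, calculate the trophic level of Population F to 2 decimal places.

Population C: 1 + 1 = 2
Population D: 1 + (0.4×2 + 0.6×1) = 2.4
Population E: 1 + 2.4 = 3.4
Population F: 1 + (0.12×2 + 0.88×3.4) = 4.232
Population G: 1 + 4.232 = 5.232

4.23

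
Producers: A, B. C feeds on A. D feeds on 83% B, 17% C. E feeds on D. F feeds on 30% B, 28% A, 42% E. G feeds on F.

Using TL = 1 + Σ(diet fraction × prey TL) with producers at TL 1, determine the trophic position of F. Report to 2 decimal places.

C: 1 + 1 = 2
D: 1 + (0.83×1 + 0.17×2) = 2.17
E: 1 + 2.17 = 3.17
F: 1 + (0.3×1 + 0.28×1 + 0.42×3.17) = 2.9114
G: 1 + 2.9114 = 3.9114

2.91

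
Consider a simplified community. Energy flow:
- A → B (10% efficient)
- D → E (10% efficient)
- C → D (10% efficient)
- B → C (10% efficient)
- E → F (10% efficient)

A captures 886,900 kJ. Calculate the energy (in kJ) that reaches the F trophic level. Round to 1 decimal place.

8.9 kJ

B: 886900 × 0.1 = 88690 kJ
C: 88690 × 0.1 = 8869 kJ
D: 8869 × 0.1 = 886.9 kJ
E: 886.9 × 0.1 = 88.69 kJ
F: 88.69 × 0.1 = 8.869 kJ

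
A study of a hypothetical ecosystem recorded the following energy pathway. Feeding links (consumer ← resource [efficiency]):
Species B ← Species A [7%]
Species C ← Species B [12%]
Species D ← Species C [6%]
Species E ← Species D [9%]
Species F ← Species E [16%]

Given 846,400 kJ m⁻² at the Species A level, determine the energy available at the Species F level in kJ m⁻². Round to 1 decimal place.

Species B: 846400 × 0.07 = 59248 kJ m⁻²
Species C: 59248 × 0.12 = 7109.76 kJ m⁻²
Species D: 7109.76 × 0.06 = 426.5856 kJ m⁻²
Species E: 426.5856 × 0.09 = 38.392704 kJ m⁻²
Species F: 38.392704 × 0.16 = 6.14283264 kJ m⁻²

6.1 kJ m⁻²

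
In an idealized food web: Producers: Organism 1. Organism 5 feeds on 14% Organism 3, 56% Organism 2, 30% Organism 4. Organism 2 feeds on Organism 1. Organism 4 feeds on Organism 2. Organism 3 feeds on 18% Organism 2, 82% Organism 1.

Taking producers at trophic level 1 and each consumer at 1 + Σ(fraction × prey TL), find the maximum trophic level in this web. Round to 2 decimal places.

Organism 2: 1 + 1 = 2
Organism 3: 1 + (0.18×2 + 0.82×1) = 2.18
Organism 4: 1 + 2 = 3
Organism 5: 1 + (0.14×2.18 + 0.56×2 + 0.3×3) = 3.3252

3.33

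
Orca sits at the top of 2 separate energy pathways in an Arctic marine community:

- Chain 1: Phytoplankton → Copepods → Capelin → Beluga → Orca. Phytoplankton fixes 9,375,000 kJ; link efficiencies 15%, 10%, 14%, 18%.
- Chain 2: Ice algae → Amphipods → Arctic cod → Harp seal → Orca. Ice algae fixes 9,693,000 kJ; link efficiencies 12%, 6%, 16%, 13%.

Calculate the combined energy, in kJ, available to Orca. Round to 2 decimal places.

4995.37 kJ

Chain 1: 9375000 × 0.15 × 0.1 × 0.14 × 0.18 = 3543.75 kJ
Chain 2: 9693000 × 0.12 × 0.06 × 0.16 × 0.13 = 1451.62368 kJ
Total at Orca: 3543.75 + 1451.62368 = 4995.37368 kJ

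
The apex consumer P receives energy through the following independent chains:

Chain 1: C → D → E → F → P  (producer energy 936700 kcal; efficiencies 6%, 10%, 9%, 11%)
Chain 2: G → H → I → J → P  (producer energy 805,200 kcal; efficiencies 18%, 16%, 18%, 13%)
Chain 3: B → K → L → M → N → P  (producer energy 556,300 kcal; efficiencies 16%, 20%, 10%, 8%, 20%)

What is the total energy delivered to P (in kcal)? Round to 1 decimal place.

626.8 kcal

Chain 1: 936700 × 0.06 × 0.1 × 0.09 × 0.11 = 55.63998 kcal
Chain 2: 805200 × 0.18 × 0.16 × 0.18 × 0.13 = 542.640384 kcal
Chain 3: 556300 × 0.16 × 0.2 × 0.1 × 0.08 × 0.2 = 28.48256 kcal
Total at P: 55.63998 + 542.640384 + 28.48256 = 626.762924 kcal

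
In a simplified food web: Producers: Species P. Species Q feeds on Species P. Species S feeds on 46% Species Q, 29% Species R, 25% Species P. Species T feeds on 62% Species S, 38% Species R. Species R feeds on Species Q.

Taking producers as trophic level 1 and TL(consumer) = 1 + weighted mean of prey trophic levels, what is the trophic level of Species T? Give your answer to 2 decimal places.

Species Q: 1 + 1 = 2
Species R: 1 + 2 = 3
Species S: 1 + (0.46×2 + 0.29×3 + 0.25×1) = 3.04
Species T: 1 + (0.62×3.04 + 0.38×3) = 4.0248

4.02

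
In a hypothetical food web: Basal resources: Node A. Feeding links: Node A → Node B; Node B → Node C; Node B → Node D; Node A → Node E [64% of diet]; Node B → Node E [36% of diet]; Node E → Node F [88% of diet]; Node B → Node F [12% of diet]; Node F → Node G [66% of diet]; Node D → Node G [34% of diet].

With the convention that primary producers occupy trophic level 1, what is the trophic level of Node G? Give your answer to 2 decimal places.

Node B: 1 + 1 = 2
Node C: 1 + 2 = 3
Node D: 1 + 2 = 3
Node E: 1 + (0.64×1 + 0.36×2) = 2.36
Node F: 1 + (0.88×2.36 + 0.12×2) = 3.3168
Node G: 1 + (0.66×3.3168 + 0.34×3) = 4.209088

4.21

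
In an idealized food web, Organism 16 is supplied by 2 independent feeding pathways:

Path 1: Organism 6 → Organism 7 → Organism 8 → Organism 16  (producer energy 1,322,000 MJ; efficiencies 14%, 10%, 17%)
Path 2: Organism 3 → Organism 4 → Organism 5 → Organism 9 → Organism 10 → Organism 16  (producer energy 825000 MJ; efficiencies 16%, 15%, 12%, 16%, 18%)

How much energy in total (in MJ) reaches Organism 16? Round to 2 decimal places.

Path 1: 1322000 × 0.14 × 0.1 × 0.17 = 3146.36 MJ
Path 2: 825000 × 0.16 × 0.15 × 0.12 × 0.16 × 0.18 = 68.4288 MJ
Total at Organism 16: 3146.36 + 68.4288 = 3214.7888 MJ

3214.79 MJ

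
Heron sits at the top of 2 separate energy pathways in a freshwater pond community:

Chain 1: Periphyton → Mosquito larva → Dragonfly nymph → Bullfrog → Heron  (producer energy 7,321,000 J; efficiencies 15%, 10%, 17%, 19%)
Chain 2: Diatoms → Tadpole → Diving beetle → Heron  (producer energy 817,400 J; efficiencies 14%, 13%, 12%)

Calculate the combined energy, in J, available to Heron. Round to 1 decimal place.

Chain 1: 7321000 × 0.15 × 0.1 × 0.17 × 0.19 = 3547.0245 J
Chain 2: 817400 × 0.14 × 0.13 × 0.12 = 1785.2016 J
Total at Heron: 3547.0245 + 1785.2016 = 5332.2261 J

5332.2 J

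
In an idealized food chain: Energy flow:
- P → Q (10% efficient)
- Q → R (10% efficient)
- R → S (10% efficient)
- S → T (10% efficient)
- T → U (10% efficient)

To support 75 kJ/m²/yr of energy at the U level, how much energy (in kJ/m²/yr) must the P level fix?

7500000 kJ/m²/yr

Cumulative transfer efficiency: 0.1 × 0.1 × 0.1 × 0.1 × 0.1 = 0.00001
P energy = 75 / 0.00001 = 7500000 kJ/m²/yr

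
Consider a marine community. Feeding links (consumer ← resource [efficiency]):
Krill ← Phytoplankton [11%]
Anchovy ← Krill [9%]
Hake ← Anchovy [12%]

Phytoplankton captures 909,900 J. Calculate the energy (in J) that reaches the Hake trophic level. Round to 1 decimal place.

Krill: 909900 × 0.11 = 100089 J
Anchovy: 100089 × 0.09 = 9008.01 J
Hake: 9008.01 × 0.12 = 1080.9612 J

1081.0 J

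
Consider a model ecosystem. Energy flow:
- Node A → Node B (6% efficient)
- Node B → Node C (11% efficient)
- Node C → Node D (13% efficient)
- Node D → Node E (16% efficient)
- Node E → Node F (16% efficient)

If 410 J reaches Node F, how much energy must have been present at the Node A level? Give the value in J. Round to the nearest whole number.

18666230 J

Cumulative transfer efficiency: 0.06 × 0.11 × 0.13 × 0.16 × 0.16 = 0.0000219648
Node A energy = 410 / 0.0000219648 = 18666230 J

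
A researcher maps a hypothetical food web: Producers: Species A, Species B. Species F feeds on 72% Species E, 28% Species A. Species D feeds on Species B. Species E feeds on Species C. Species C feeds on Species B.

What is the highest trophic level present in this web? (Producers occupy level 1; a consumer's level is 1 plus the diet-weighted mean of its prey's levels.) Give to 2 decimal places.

Species C: 1 + 1 = 2
Species D: 1 + 1 = 2
Species E: 1 + 2 = 3
Species F: 1 + (0.72×3 + 0.28×1) = 3.44

3.44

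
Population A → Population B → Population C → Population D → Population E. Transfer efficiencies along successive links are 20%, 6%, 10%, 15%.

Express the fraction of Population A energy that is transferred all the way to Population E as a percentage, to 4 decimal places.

Product of link efficiencies: 0.2 × 0.06 × 0.1 × 0.15 = 0.00018
As a percentage: 0.00018 × 100 = 0.0180%

0.0180%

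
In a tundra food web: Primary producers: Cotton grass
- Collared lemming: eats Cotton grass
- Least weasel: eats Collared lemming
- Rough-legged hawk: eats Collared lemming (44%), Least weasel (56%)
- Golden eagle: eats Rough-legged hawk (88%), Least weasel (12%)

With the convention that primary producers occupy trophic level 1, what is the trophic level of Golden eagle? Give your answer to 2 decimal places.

4.49

Collared lemming: 1 + 1 = 2
Least weasel: 1 + 2 = 3
Rough-legged hawk: 1 + (0.44×2 + 0.56×3) = 3.56
Golden eagle: 1 + (0.88×3.56 + 0.12×3) = 4.4928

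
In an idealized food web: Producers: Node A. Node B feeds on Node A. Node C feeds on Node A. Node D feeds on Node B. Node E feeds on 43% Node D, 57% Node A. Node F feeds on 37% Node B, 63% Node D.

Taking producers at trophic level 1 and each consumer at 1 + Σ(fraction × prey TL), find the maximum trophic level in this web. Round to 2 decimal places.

3.63

Node B: 1 + 1 = 2
Node C: 1 + 1 = 2
Node D: 1 + 2 = 3
Node E: 1 + (0.43×3 + 0.57×1) = 2.86
Node F: 1 + (0.37×2 + 0.63×3) = 3.63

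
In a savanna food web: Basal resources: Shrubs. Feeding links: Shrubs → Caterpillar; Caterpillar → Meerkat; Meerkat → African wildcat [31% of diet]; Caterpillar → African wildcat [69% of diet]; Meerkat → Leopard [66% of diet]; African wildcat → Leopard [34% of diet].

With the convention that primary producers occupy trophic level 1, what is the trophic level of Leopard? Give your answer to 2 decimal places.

Caterpillar: 1 + 1 = 2
Meerkat: 1 + 2 = 3
African wildcat: 1 + (0.31×3 + 0.69×2) = 3.31
Leopard: 1 + (0.66×3 + 0.34×3.31) = 4.1054

4.11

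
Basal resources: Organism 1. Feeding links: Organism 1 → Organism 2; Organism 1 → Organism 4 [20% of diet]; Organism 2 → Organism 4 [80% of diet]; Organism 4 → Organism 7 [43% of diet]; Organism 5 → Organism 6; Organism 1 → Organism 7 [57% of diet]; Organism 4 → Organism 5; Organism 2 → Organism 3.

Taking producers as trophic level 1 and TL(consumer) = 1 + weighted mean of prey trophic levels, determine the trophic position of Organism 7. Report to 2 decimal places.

Organism 2: 1 + 1 = 2
Organism 3: 1 + 2 = 3
Organism 4: 1 + (0.8×2 + 0.2×1) = 2.8
Organism 5: 1 + 2.8 = 3.8
Organism 6: 1 + 3.8 = 4.8
Organism 7: 1 + (0.57×1 + 0.43×2.8) = 2.774

2.77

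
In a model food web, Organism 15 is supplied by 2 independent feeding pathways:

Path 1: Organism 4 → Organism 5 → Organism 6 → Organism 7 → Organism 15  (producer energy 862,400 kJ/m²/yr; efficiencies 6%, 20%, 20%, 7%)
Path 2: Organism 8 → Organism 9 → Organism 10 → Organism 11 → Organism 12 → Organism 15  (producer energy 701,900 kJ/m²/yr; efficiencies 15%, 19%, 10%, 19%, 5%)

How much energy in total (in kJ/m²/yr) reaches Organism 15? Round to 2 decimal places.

Path 1: 862400 × 0.06 × 0.2 × 0.2 × 0.07 = 144.8832 kJ/m²/yr
Path 2: 701900 × 0.15 × 0.19 × 0.1 × 0.19 × 0.05 = 19.0039425 kJ/m²/yr
Total at Organism 15: 144.8832 + 19.0039425 = 163.8871425 kJ/m²/yr

163.89 kJ/m²/yr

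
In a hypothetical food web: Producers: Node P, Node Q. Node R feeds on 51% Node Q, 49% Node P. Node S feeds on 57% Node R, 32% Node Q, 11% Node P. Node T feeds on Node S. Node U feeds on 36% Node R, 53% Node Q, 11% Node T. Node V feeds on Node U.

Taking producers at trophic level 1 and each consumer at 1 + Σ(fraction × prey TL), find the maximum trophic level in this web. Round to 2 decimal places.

Node R: 1 + (0.51×1 + 0.49×1) = 2
Node S: 1 + (0.57×2 + 0.32×1 + 0.11×1) = 2.57
Node T: 1 + 2.57 = 3.57
Node U: 1 + (0.36×2 + 0.53×1 + 0.11×3.57) = 2.6427
Node V: 1 + 2.6427 = 3.6427

3.64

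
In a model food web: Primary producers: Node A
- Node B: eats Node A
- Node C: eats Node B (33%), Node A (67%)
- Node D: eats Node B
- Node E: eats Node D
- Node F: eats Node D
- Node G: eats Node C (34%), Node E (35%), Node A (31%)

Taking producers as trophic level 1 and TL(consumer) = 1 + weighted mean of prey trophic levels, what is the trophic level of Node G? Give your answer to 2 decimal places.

Node B: 1 + 1 = 2
Node C: 1 + (0.33×2 + 0.67×1) = 2.33
Node D: 1 + 2 = 3
Node E: 1 + 3 = 4
Node F: 1 + 3 = 4
Node G: 1 + (0.34×2.33 + 0.35×4 + 0.31×1) = 3.5022

3.50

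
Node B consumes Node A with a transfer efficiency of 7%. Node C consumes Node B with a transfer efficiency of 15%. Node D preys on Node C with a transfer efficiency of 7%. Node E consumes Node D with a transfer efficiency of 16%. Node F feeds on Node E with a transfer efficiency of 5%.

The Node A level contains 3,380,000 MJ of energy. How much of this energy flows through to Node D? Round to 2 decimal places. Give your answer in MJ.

2484.30 MJ

Node B: 3380000 × 0.07 = 236600 MJ
Node C: 236600 × 0.15 = 35490 MJ
Node D: 35490 × 0.07 = 2484.3 MJ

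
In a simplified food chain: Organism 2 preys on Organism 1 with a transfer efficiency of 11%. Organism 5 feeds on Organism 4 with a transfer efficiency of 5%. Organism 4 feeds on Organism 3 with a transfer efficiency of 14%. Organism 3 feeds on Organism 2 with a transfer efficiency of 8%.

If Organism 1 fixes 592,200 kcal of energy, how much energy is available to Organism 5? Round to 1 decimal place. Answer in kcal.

36.5 kcal

Organism 2: 592200 × 0.11 = 65142 kcal
Organism 3: 65142 × 0.08 = 5211.36 kcal
Organism 4: 5211.36 × 0.14 = 729.5904 kcal
Organism 5: 729.5904 × 0.05 = 36.47952 kcal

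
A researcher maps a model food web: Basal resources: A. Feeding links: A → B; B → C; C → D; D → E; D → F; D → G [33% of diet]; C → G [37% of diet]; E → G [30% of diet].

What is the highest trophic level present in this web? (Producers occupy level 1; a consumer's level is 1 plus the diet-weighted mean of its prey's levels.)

5

B: 1 + 1 = 2
C: 1 + 2 = 3
D: 1 + 3 = 4
E: 1 + 4 = 5
F: 1 + 4 = 5
G: 1 + (0.33×4 + 0.37×3 + 0.3×5) = 4.93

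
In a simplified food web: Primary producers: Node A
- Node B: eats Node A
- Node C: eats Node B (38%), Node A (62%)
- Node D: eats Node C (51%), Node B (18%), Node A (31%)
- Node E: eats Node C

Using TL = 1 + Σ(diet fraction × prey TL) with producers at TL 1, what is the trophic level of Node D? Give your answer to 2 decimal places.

2.88

Node B: 1 + 1 = 2
Node C: 1 + (0.38×2 + 0.62×1) = 2.38
Node D: 1 + (0.51×2.38 + 0.18×2 + 0.31×1) = 2.8838
Node E: 1 + 2.38 = 3.38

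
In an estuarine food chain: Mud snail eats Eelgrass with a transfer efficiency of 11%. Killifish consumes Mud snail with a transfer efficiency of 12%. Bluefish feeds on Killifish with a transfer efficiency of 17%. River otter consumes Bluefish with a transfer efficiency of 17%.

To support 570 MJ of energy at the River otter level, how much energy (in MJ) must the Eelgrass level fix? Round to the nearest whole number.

1494181 MJ

Cumulative transfer efficiency: 0.11 × 0.12 × 0.17 × 0.17 = 0.00038148
Eelgrass energy = 570 / 0.00038148 = 1494181 MJ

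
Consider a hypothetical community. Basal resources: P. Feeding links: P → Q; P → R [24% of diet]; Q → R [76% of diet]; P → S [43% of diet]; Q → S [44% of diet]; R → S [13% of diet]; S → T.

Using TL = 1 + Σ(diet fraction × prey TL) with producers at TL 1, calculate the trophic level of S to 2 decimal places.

2.67

Q: 1 + 1 = 2
R: 1 + (0.24×1 + 0.76×2) = 2.76
S: 1 + (0.43×1 + 0.44×2 + 0.13×2.76) = 2.6688
T: 1 + 2.6688 = 3.6688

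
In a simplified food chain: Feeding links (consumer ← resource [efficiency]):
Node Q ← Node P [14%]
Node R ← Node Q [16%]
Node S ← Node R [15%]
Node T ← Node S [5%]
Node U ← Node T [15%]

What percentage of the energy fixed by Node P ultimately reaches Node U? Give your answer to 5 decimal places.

0.00252%

Product of link efficiencies: 0.14 × 0.16 × 0.15 × 0.05 × 0.15 = 0.0000252
As a percentage: 0.0000252 × 100 = 0.00252%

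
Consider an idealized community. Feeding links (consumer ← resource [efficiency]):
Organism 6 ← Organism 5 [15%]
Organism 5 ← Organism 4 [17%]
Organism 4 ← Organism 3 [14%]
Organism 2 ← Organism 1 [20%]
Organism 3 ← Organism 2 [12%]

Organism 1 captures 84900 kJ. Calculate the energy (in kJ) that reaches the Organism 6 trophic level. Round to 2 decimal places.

Organism 2: 84900 × 0.2 = 16980 kJ
Organism 3: 16980 × 0.12 = 2037.6 kJ
Organism 4: 2037.6 × 0.14 = 285.264 kJ
Organism 5: 285.264 × 0.17 = 48.49488 kJ
Organism 6: 48.49488 × 0.15 = 7.274232 kJ

7.27 kJ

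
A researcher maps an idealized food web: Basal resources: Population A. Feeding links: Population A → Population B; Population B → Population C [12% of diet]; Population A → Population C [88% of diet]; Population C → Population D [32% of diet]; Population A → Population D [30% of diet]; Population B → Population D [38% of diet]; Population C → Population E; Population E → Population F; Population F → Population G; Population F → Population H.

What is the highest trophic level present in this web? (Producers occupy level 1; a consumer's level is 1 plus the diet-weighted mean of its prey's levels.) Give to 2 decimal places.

Population B: 1 + 1 = 2
Population C: 1 + (0.12×2 + 0.88×1) = 2.12
Population D: 1 + (0.32×2.12 + 0.3×1 + 0.38×2) = 2.7384
Population E: 1 + 2.12 = 3.12
Population F: 1 + 3.12 = 4.12
Population G: 1 + 4.12 = 5.12
Population H: 1 + 4.12 = 5.12

5.12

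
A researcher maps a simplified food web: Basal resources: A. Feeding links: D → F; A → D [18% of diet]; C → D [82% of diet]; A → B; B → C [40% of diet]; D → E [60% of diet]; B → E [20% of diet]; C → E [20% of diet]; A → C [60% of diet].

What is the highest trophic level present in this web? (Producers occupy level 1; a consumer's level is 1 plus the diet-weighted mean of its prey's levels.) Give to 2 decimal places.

4.15

B: 1 + 1 = 2
C: 1 + (0.6×1 + 0.4×2) = 2.4
D: 1 + (0.82×2.4 + 0.18×1) = 3.148
E: 1 + (0.2×2 + 0.6×3.148 + 0.2×2.4) = 3.7688
F: 1 + 3.148 = 4.148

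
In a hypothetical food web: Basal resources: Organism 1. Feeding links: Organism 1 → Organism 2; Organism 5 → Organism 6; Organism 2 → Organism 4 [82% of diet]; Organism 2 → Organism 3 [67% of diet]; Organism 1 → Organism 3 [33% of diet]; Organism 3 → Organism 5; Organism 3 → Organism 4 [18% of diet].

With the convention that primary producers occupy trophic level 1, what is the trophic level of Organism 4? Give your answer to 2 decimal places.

3.12

Organism 2: 1 + 1 = 2
Organism 3: 1 + (0.33×1 + 0.67×2) = 2.67
Organism 4: 1 + (0.18×2.67 + 0.82×2) = 3.1206
Organism 5: 1 + 2.67 = 3.67
Organism 6: 1 + 3.67 = 4.67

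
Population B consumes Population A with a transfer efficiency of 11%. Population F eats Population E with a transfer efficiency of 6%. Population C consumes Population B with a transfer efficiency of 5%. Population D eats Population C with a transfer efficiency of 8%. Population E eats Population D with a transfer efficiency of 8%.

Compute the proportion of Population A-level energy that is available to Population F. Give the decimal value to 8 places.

0.00000211

Product of link efficiencies: 0.11 × 0.05 × 0.08 × 0.08 × 0.06 = 0.000002112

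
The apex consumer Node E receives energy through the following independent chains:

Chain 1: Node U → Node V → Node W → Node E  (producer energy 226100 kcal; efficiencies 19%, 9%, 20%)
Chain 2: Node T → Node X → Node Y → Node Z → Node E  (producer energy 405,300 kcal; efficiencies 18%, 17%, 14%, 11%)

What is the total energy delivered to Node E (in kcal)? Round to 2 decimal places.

Chain 1: 226100 × 0.19 × 0.09 × 0.2 = 773.262 kcal
Chain 2: 405300 × 0.18 × 0.17 × 0.14 × 0.11 = 190.993572 kcal
Total at Node E: 773.262 + 190.993572 = 964.255572 kcal

964.26 kcal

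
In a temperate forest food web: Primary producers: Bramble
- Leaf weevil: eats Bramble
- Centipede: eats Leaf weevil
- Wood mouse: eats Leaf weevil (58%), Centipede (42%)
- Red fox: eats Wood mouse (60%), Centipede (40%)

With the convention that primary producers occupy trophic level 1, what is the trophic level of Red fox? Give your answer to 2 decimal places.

4.25

Leaf weevil: 1 + 1 = 2
Centipede: 1 + 2 = 3
Wood mouse: 1 + (0.58×2 + 0.42×3) = 3.42
Red fox: 1 + (0.6×3.42 + 0.4×3) = 4.252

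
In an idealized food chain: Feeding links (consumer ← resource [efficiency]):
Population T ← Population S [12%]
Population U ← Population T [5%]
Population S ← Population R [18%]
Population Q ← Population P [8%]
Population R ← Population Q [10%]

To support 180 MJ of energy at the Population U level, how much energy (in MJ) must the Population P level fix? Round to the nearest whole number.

20833333 MJ

Cumulative transfer efficiency: 0.08 × 0.1 × 0.18 × 0.12 × 0.05 = 0.00000864
Population P energy = 180 / 0.00000864 = 20833333 MJ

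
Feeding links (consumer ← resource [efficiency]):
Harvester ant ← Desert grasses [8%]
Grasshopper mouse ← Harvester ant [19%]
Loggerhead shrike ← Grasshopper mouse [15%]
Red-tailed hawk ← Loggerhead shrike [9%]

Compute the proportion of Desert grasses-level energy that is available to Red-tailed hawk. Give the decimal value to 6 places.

Product of link efficiencies: 0.08 × 0.19 × 0.15 × 0.09 = 0.0002052

0.000205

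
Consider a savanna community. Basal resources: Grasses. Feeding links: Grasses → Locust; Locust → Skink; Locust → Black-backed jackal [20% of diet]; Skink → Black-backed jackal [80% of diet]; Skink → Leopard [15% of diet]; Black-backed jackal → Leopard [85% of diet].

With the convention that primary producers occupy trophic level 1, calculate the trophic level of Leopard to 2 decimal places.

Locust: 1 + 1 = 2
Skink: 1 + 2 = 3
Black-backed jackal: 1 + (0.2×2 + 0.8×3) = 3.8
Leopard: 1 + (0.15×3 + 0.85×3.8) = 4.68

4.68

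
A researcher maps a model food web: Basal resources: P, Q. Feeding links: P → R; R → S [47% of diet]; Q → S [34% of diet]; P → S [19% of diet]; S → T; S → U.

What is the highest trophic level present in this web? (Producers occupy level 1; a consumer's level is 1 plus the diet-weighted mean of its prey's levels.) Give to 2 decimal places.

R: 1 + 1 = 2
S: 1 + (0.47×2 + 0.34×1 + 0.19×1) = 2.47
T: 1 + 2.47 = 3.47
U: 1 + 2.47 = 3.47

3.47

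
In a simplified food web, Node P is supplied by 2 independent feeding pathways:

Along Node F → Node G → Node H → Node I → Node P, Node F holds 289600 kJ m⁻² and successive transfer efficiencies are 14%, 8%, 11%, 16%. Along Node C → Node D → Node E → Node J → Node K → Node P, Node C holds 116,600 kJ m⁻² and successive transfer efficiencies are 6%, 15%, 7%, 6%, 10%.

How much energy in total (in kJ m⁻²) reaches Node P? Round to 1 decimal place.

Via Node F: 289600 × 0.14 × 0.08 × 0.11 × 0.16 = 57.085952 kJ m⁻²
Via Node C: 116600 × 0.06 × 0.15 × 0.07 × 0.06 × 0.1 = 0.440748 kJ m⁻²
Total at Node P: 57.085952 + 0.440748 = 57.5267 kJ m⁻²

57.5 kJ m⁻²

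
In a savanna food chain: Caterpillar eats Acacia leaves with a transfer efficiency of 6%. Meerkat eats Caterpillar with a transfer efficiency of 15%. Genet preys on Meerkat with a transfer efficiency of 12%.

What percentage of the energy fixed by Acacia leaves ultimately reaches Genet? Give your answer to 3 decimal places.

0.108%

Product of link efficiencies: 0.06 × 0.15 × 0.12 = 0.00108
As a percentage: 0.00108 × 100 = 0.108%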